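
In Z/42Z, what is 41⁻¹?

42 = 1×41 + 1
41 = 41×1 + 0
gcd(41, 42) = 1, so the inverse exists.
Back-substitute for 1:
1 = 1×42 − 1×41
So 41⁻¹ ≡ −1 ≡ 41 (mod 42).

41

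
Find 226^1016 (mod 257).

1016 in binary is 1111111000, i.e. 1016 = 512 + 256 + 128 + 64 + 32 + 16 + 8.
226^1 ≡ 226 (mod 257)
226^2 ≡ 226^2 = 51076 ≡ 190 (mod 257)
226^4 ≡ 190^2 = 36100 ≡ 120 (mod 257)
226^8 ≡ 120^2 = 14400 ≡ 8 (mod 257)
226^16 ≡ 8^2 = 64 (mod 257)
226^32 ≡ 64^2 = 4096 ≡ 241 (mod 257)
226^64 ≡ 241^2 = 58081 ≡ 256 (mod 257)
226^128 ≡ 256^2 = 65536 ≡ 1 (mod 257)
226^256 ≡ 1^2 = 1 (mod 257)
226^512 ≡ 1^2 = 1 (mod 257)
226^1016 = 226^512 * 226^256 * 226^128 * 226^64 * 226^32 * 226^16 * 226^8 ≡ 1 * 1 * 1 * 256 * 241 * 64 * 8 (mod 257).
Accumulate the product:
1 * 1 = 1
1 * 1 = 1
1 * 256 = 256
256 * 241 = 61696 ≡ 16
16 * 64 = 1024 ≡ 253
253 * 8 = 2024 ≡ 225

225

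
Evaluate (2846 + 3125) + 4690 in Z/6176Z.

2846 + 3125 = 5971
5971 + 4690 = 10661 ≡ 4485 (mod 6176)

4485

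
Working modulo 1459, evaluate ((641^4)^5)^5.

1287

(641)^4 ≡ 941 (mod 1459)
(941)^5 ≡ 1201 (mod 1459)
(1201)^5 ≡ 1287 (mod 1459)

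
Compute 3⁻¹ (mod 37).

37 = 12·3 + 1
3 = 3·1 + 0
gcd(3, 37) = 1, so the inverse exists.
Bézout: 1 = 1·37 − 12·3.
So 3⁻¹ ≡ −12 ≡ 25 (mod 37).

25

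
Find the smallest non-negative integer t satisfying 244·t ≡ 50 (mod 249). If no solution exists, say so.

239

gcd(244, 249) = 1, so a unique solution mod 249 exists.
244⁻¹ ≡ 199 (mod 249).
t ≡ 199·50 ≡ 239 (mod 249).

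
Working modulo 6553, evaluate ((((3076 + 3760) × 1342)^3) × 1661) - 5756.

5105

3076 + 3760 = 6836 ≡ 283 (mod 6553)
283 × 1342 = 379786 ≡ 6265 (mod 6553)
(6265)^3 ≡ 4366 (mod 6553)
4366 × 1661 = 7251926 ≡ 4308 (mod 6553)
4308 - 5756 = -1448 ≡ 5105 (mod 6553)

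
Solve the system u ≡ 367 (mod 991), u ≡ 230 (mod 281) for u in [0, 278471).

242171

991⁻¹ mod 281: 991·150 ≡ 1 (mod 281), so 991⁻¹ ≡ 150.
u = 367 + 991·((230 − 367)·150 mod 281) = 367 + 991·244 = 242171.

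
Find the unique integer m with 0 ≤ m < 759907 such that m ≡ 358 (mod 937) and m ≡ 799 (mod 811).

383591

937⁻¹ mod 811: 937*457 ≡ 1 (mod 811), so 937⁻¹ ≡ 457.
m = 358 + 937*((799 − 358)*457 mod 811) = 358 + 937*409 = 383591.
Check: 383591 mod 937 = 358, 383591 mod 811 = 799. ✓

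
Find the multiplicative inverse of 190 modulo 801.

586

801 = 4×190 + 41
190 = 4×41 + 26
41 = 1×26 + 15
26 = 1×15 + 11
15 = 1×11 + 4
11 = 2×4 + 3
4 = 1×3 + 1
3 = 3×1 + 0
gcd(190, 801) = 1, so the inverse exists.
Back-substitute for 1:
1 = 1×4 − 1×3
  = −1×11 + 3×4
  = 3×15 − 4×11
  = −4×26 + 7×15
  = 7×41 − 11×26
  = −11×190 + 51×41
  = 51×801 − 215×190
So 190⁻¹ ≡ −215 ≡ 586 (mod 801).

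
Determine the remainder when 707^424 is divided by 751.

217

424 in binary is 110101000, i.e. 424 = 256 + 128 + 32 + 8.
707^1 ≡ 707 (mod 751)
707^2 ≡ 707^2 = 499849 ≡ 434 (mod 751)
707^4 ≡ 434^2 = 188356 ≡ 606 (mod 751)
707^8 ≡ 606^2 = 367236 ≡ 748 (mod 751)
707^16 ≡ 748^2 = 559504 ≡ 9 (mod 751)
707^32 ≡ 9^2 = 81 (mod 751)
707^64 ≡ 81^2 = 6561 ≡ 553 (mod 751)
707^128 ≡ 553^2 = 305809 ≡ 152 (mod 751)
707^256 ≡ 152^2 = 23104 ≡ 574 (mod 751)
707^424 = 707^256 · 707^128 · 707^32 · 707^8 ≡ 574 · 152 · 81 · 748 (mod 751).
Accumulate the product:
574 · 152 = 87248 ≡ 132
132 · 81 = 10692 ≡ 178
178 · 748 = 133144 ≡ 217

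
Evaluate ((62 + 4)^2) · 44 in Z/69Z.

51

62 + 4 = 66
(66)^2 ≡ 9 (mod 69)
9 · 44 = 396 ≡ 51 (mod 69)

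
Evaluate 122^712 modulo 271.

45

By square-and-multiply:
712 in binary is 1011001000, i.e. 712 = 512 + 128 + 64 + 8.
122^1 ≡ 122 (mod 271)
122^2 ≡ 122^2 = 14884 ≡ 250 (mod 271)
122^4 ≡ 250^2 = 62500 ≡ 170 (mod 271)
122^8 ≡ 170^2 = 28900 ≡ 174 (mod 271)
122^16 ≡ 174^2 = 30276 ≡ 195 (mod 271)
122^32 ≡ 195^2 = 38025 ≡ 85 (mod 271)
122^64 ≡ 85^2 = 7225 ≡ 179 (mod 271)
122^128 ≡ 179^2 = 32041 ≡ 63 (mod 271)
122^256 ≡ 63^2 = 3969 ≡ 175 (mod 271)
122^512 ≡ 175^2 = 30625 ≡ 2 (mod 271)
122^712 = 122^512 · 122^128 · 122^64 · 122^8 ≡ 2 · 63 · 179 · 174 (mod 271).
Accumulate the product:
2 · 63 = 126
126 · 179 = 22554 ≡ 61
61 · 174 = 10614 ≡ 45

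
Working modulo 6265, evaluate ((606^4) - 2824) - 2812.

4560

(606)^4 ≡ 3931 (mod 6265)
3931 - 2824 = 1107
1107 - 2812 = -1705 ≡ 4560 (mod 6265)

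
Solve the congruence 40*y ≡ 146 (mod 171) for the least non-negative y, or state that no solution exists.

149

gcd(40, 171) = 1, so a unique solution mod 171 exists.
40⁻¹ ≡ 124 (mod 171).
y ≡ 124*146 ≡ 149 (mod 171).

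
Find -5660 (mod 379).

25

-5660 = -15×379 + 25, so -5660 ≡ 25 (mod 379).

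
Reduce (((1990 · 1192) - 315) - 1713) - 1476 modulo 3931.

1990 · 1192 = 2372080 ≡ 1687 (mod 3931)
1687 - 315 = 1372
1372 - 1713 = -341 ≡ 3590 (mod 3931)
3590 - 1476 = 2114

2114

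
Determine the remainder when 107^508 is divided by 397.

333

Using repeated squaring:
508 in binary is 111111100, i.e. 508 = 256 + 128 + 64 + 32 + 16 + 8 + 4.
107^1 ≡ 107 (mod 397)
107^2 ≡ 107^2 = 11449 ≡ 333 (mod 397)
107^4 ≡ 333^2 = 110889 ≡ 126 (mod 397)
107^8 ≡ 126^2 = 15876 ≡ 393 (mod 397)
107^16 ≡ 393^2 = 154449 ≡ 16 (mod 397)
107^32 ≡ 16^2 = 256 (mod 397)
107^64 ≡ 256^2 = 65536 ≡ 31 (mod 397)
107^128 ≡ 31^2 = 961 ≡ 167 (mod 397)
107^256 ≡ 167^2 = 27889 ≡ 99 (mod 397)
107^508 = 107^256 * 107^128 * 107^64 * 107^32 * 107^16 * 107^8 * 107^4 ≡ 99 * 167 * 31 * 256 * 16 * 393 * 126 (mod 397).
Accumulate the product:
99 * 167 = 16533 ≡ 256
256 * 31 = 7936 ≡ 393
393 * 256 = 100608 ≡ 167
167 * 16 = 2672 ≡ 290
290 * 393 = 113970 ≡ 31
31 * 126 = 3906 ≡ 333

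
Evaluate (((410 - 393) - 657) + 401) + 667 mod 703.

428

410 - 393 = 17
17 - 657 = -640 ≡ 63 (mod 703)
63 + 401 = 464
464 + 667 = 1131 ≡ 428 (mod 703)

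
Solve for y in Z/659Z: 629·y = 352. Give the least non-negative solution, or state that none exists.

gcd(629, 659) = 1, so a unique solution mod 659 exists.
629⁻¹ ≡ 637 (mod 659).
y ≡ 637·352 ≡ 164 (mod 659).

164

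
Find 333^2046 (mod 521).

71

2046 in binary is 11111111110, i.e. 2046 = 1024 + 512 + 256 + 128 + 64 + 32 + 16 + 8 + 4 + 2.
333^1 ≡ 333 (mod 521)
333^2 ≡ 333^2 = 110889 ≡ 437 (mod 521)
333^4 ≡ 437^2 = 190969 ≡ 283 (mod 521)
333^8 ≡ 283^2 = 80089 ≡ 376 (mod 521)
333^16 ≡ 376^2 = 141376 ≡ 185 (mod 521)
333^32 ≡ 185^2 = 34225 ≡ 360 (mod 521)
333^64 ≡ 360^2 = 129600 ≡ 392 (mod 521)
333^128 ≡ 392^2 = 153664 ≡ 490 (mod 521)
333^256 ≡ 490^2 = 240100 ≡ 440 (mod 521)
333^512 ≡ 440^2 = 193600 ≡ 309 (mod 521)
333^1024 ≡ 309^2 = 95481 ≡ 138 (mod 521)
333^2046 = 333^1024 × 333^512 × 333^256 × 333^128 × 333^64 × 333^32 × 333^16 × 333^8 × 333^4 × 333^2 ≡ 138 × 309 × 440 × 490 × 392 × 360 × 185 × 376 × 283 × 437 (mod 521).
Accumulate the product:
138 × 309 = 42642 ≡ 441
441 × 440 = 194040 ≡ 228
228 × 490 = 111720 ≡ 226
226 × 392 = 88592 ≡ 22
22 × 360 = 7920 ≡ 105
105 × 185 = 19425 ≡ 148
148 × 376 = 55648 ≡ 422
422 × 283 = 119426 ≡ 117
117 × 437 = 51129 ≡ 71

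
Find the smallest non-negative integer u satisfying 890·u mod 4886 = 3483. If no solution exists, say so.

gcd(890, 4886) = 2, and 2 does not divide 3483.
So the congruence has no solution.

no solution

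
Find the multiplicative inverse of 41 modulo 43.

21

43 = 1·41 + 2
41 = 20·2 + 1
2 = 2·1 + 0
gcd(41, 43) = 1, so the inverse exists.
Bézout: 1 = −20·43 + 21·41.
So 41⁻¹ ≡ 21 (mod 43).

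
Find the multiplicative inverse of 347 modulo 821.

362

821 = 2·347 + 127
347 = 2·127 + 93
127 = 1·93 + 34
93 = 2·34 + 25
34 = 1·25 + 9
25 = 2·9 + 7
9 = 1·7 + 2
7 = 3·2 + 1
2 = 2·1 + 0
gcd(347, 821) = 1, so the inverse exists.
Bézout: 1 = −153·821 + 362·347.
So 347⁻¹ ≡ 362 (mod 821).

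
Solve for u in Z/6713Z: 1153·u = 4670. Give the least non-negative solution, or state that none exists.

1774

gcd(1153, 6713) = 1, so a unique solution mod 6713 exists.
1153⁻¹ ≡ 262 (mod 6713).
u ≡ 262·4670 ≡ 1774 (mod 6713).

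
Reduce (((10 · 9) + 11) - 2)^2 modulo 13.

12

10 · 9 = 90 ≡ 12 (mod 13)
12 + 11 = 23 ≡ 10 (mod 13)
10 - 2 = 8
(8)^2 ≡ 12 (mod 13)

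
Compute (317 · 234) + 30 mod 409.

317 · 234 = 74178 ≡ 149 (mod 409)
149 + 30 = 179

179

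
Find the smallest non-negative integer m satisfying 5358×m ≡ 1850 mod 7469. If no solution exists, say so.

1333

gcd(5358, 7469) = 1, so a unique solution mod 7469 exists.
5358⁻¹ ≡ 6634 (mod 7469).
m ≡ 6634×1850 ≡ 1333 (mod 7469).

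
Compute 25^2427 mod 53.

7

By square-and-multiply:
2427 in binary is 100101111011, i.e. 2427 = 2048 + 256 + 64 + 32 + 16 + 8 + 2 + 1.
25^1 ≡ 25 (mod 53)
25^2 ≡ 25^2 = 625 ≡ 42 (mod 53)
25^4 ≡ 42^2 = 1764 ≡ 15 (mod 53)
25^8 ≡ 15^2 = 225 ≡ 13 (mod 53)
25^16 ≡ 13^2 = 169 ≡ 10 (mod 53)
25^32 ≡ 10^2 = 100 ≡ 47 (mod 53)
25^64 ≡ 47^2 = 2209 ≡ 36 (mod 53)
25^128 ≡ 36^2 = 1296 ≡ 24 (mod 53)
25^256 ≡ 24^2 = 576 ≡ 46 (mod 53)
25^512 ≡ 46^2 = 2116 ≡ 49 (mod 53)
25^1024 ≡ 49^2 = 2401 ≡ 16 (mod 53)
25^2048 ≡ 16^2 = 256 ≡ 44 (mod 53)
25^2427 = 25^2048 × 25^256 × 25^64 × 25^32 × 25^16 × 25^8 × 25^2 × 25^1 ≡ 44 × 46 × 36 × 47 × 10 × 13 × 42 × 25 (mod 53).
Accumulate the product:
44 × 46 = 2024 ≡ 10
10 × 36 = 360 ≡ 42
42 × 47 = 1974 ≡ 13
13 × 10 = 130 ≡ 24
24 × 13 = 312 ≡ 47
47 × 42 = 1974 ≡ 13
13 × 25 = 325 ≡ 7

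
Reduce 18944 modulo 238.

18944 = 79*238 + 142, so 18944 ≡ 142 (mod 238).

142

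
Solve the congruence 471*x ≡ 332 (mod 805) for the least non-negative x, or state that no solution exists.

187

gcd(471, 805) = 1, so a unique solution mod 805 exists.
471⁻¹ ≡ 711 (mod 805).
x ≡ 711*332 ≡ 187 (mod 805).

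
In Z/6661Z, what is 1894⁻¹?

2810

6661 = 3×1894 + 979
1894 = 1×979 + 915
979 = 1×915 + 64
915 = 14×64 + 19
64 = 3×19 + 7
19 = 2×7 + 5
7 = 1×5 + 2
5 = 2×2 + 1
2 = 2×1 + 0
gcd(1894, 6661) = 1, so the inverse exists.
Back-substitute for 1:
1 = 1×5 − 2×2
  = −2×7 + 3×5
  = 3×19 − 8×7
  = −8×64 + 27×19
  = 27×915 − 386×64
  = −386×979 + 413×915
  = 413×1894 − 799×979
  = −799×6661 + 2810×1894
So 1894⁻¹ ≡ 2810 (mod 6661).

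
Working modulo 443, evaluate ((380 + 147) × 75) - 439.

102

380 + 147 = 527 ≡ 84 (mod 443)
84 × 75 = 6300 ≡ 98 (mod 443)
98 - 439 = -341 ≡ 102 (mod 443)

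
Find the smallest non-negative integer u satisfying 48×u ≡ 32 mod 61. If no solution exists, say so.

gcd(48, 61) = 1, so a unique solution mod 61 exists.
48⁻¹ ≡ 14 (mod 61).
u ≡ 14×32 ≡ 21 (mod 61).

21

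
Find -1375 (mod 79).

47

-1375 = -18×79 + 47, so -1375 ≡ 47 (mod 79).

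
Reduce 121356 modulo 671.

576

121356 = 180×671 + 576, so 121356 ≡ 576 (mod 671).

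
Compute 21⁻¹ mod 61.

61 = 2·21 + 19
21 = 1·19 + 2
19 = 9·2 + 1
2 = 2·1 + 0
gcd(21, 61) = 1, so the inverse exists.
Back-substitute for 1:
1 = 1·19 − 9·2
  = −9·21 + 10·19
  = 10·61 − 29·21
So 21⁻¹ ≡ −29 ≡ 32 (mod 61).

32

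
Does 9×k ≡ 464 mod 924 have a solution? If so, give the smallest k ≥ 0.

gcd(9, 924) = 3, and 3 does not divide 464.
So the congruence has no solution.

no solution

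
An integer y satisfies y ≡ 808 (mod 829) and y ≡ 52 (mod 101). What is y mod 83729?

54693

829⁻¹ mod 101: 829*77 ≡ 1 (mod 101), so 829⁻¹ ≡ 77.
y = 808 + 829*((52 − 808)*77 mod 101) = 808 + 829*65 = 54693.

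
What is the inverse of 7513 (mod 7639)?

4062

7639 = 1×7513 + 126
7513 = 59×126 + 79
126 = 1×79 + 47
79 = 1×47 + 32
47 = 1×32 + 15
32 = 2×15 + 2
15 = 7×2 + 1
2 = 2×1 + 0
gcd(7513, 7639) = 1, so the inverse exists.
Bézout: 1 = 3518×7639 − 3577×7513.
So 7513⁻¹ ≡ −3577 ≡ 4062 (mod 7639).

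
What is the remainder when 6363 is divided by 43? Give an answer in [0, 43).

6363 = 147·43 + 42, so 6363 ≡ 42 (mod 43).

42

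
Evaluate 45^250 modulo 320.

250 in binary is 11111010, i.e. 250 = 128 + 64 + 32 + 16 + 8 + 2.
45^1 ≡ 45 (mod 320)
45^2 ≡ 45^2 = 2025 ≡ 105 (mod 320)
45^4 ≡ 105^2 = 11025 ≡ 145 (mod 320)
45^8 ≡ 145^2 = 21025 ≡ 225 (mod 320)
45^16 ≡ 225^2 = 50625 ≡ 65 (mod 320)
45^32 ≡ 65^2 = 4225 ≡ 65 (mod 320)
45^64 ≡ 65^2 = 4225 ≡ 65 (mod 320)
45^128 ≡ 65^2 = 4225 ≡ 65 (mod 320)
45^250 = 45^128 × 45^64 × 45^32 × 45^16 × 45^8 × 45^2 ≡ 65 × 65 × 65 × 65 × 225 × 105 (mod 320).
Accumulate the product:
65 × 65 = 4225 ≡ 65
65 × 65 = 4225 ≡ 65
65 × 65 = 4225 ≡ 65
65 × 225 = 14625 ≡ 225
225 × 105 = 23625 ≡ 265

265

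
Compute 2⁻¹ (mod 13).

13 = 6·2 + 1
2 = 2·1 + 0
gcd(2, 13) = 1, so the inverse exists.
Back-substitute for 1:
1 = 1·13 − 6·2
So 2⁻¹ ≡ −6 ≡ 7 (mod 13).

7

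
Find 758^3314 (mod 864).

758^1 ≡ 758 (mod 864)
758^2 ≡ 758^2 = 574564 ≡ 4 (mod 864)
758^4 ≡ 4^2 = 16 (mod 864)
758^8 ≡ 16^2 = 256 (mod 864)
758^16 ≡ 256^2 = 65536 ≡ 736 (mod 864)
758^32 ≡ 736^2 = 541696 ≡ 832 (mod 864)
758^64 ≡ 832^2 = 692224 ≡ 160 (mod 864)
758^128 ≡ 160^2 = 25600 ≡ 544 (mod 864)
758^256 ≡ 544^2 = 295936 ≡ 448 (mod 864)
758^512 ≡ 448^2 = 200704 ≡ 256 (mod 864)
758^1024 ≡ 256^2 = 65536 ≡ 736 (mod 864)
758^2048 ≡ 736^2 = 541696 ≡ 832 (mod 864)
758^3314 = 758^2048 · 758^1024 · 758^128 · 758^64 · 758^32 · 758^16 · 758^2 ≡ 832 · 736 · 544 · 160 · 832 · 736 · 4 (mod 864).
Accumulate the product:
832 · 736 = 612352 ≡ 640
640 · 544 = 348160 ≡ 832
832 · 160 = 133120 ≡ 64
64 · 832 = 53248 ≡ 544
544 · 736 = 400384 ≡ 352
352 · 4 = 1408 ≡ 544

544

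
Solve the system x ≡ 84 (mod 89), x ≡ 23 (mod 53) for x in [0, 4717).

89⁻¹ mod 53: 89*28 ≡ 1 (mod 53), so 89⁻¹ ≡ 28.
x = 84 + 89*((23 − 84)*28 mod 53) = 84 + 89*41 = 3733.
Check: 3733 mod 89 = 84, 3733 mod 53 = 23. ✓

3733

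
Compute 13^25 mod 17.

13

25 in binary is 11001, i.e. 25 = 16 + 8 + 1.
13^1 ≡ 13 (mod 17)
13^2 ≡ 13^2 = 169 ≡ 16 (mod 17)
13^4 ≡ 16^2 = 256 ≡ 1 (mod 17)
13^8 ≡ 1^2 = 1 (mod 17)
13^16 ≡ 1^2 = 1 (mod 17)
13^25 = 13^16 × 13^8 × 13^1 ≡ 1 × 1 × 13 (mod 17).
Accumulate the product:
1 × 1 = 1
1 × 13 = 13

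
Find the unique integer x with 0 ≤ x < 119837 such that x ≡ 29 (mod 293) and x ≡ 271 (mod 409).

293⁻¹ mod 409: 293*342 ≡ 1 (mod 409), so 293⁻¹ ≡ 342.
x = 29 + 293*((271 − 29)*342 mod 409) = 29 + 293*146 = 42807.

42807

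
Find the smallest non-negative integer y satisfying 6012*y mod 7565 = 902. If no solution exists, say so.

gcd(6012, 7565) = 1, so a unique solution mod 7565 exists.
6012⁻¹ ≡ 643 (mod 7565).
y ≡ 643*902 ≡ 5046 (mod 7565).

5046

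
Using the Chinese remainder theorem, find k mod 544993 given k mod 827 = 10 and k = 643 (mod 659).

827⁻¹ mod 659: 827·51 ≡ 1 (mod 659), so 827⁻¹ ≡ 51.
k = 10 + 827·((643 − 10)·51 mod 659) = 10 + 827·651 = 538387.
Check: 538387 mod 827 = 10, 538387 mod 659 = 643. ✓

538387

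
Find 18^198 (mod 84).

Compute successive squares:
198 in binary is 11000110, i.e. 198 = 128 + 64 + 4 + 2.
18^1 ≡ 18 (mod 84)
18^2 ≡ 18^2 = 324 ≡ 72 (mod 84)
18^4 ≡ 72^2 = 5184 ≡ 60 (mod 84)
18^8 ≡ 60^2 = 3600 ≡ 72 (mod 84)
18^16 ≡ 72^2 = 5184 ≡ 60 (mod 84)
18^32 ≡ 60^2 = 3600 ≡ 72 (mod 84)
18^64 ≡ 72^2 = 5184 ≡ 60 (mod 84)
18^128 ≡ 60^2 = 3600 ≡ 72 (mod 84)
18^198 = 18^128 * 18^64 * 18^4 * 18^2 ≡ 72 * 60 * 60 * 72 (mod 84).
Accumulate the product:
72 * 60 = 4320 ≡ 36
36 * 60 = 2160 ≡ 60
60 * 72 = 4320 ≡ 36

36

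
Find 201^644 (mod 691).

644 in binary is 1010000100, i.e. 644 = 512 + 128 + 4.
201^1 ≡ 201 (mod 691)
201^2 ≡ 201^2 = 40401 ≡ 323 (mod 691)
201^4 ≡ 323^2 = 104329 ≡ 679 (mod 691)
201^8 ≡ 679^2 = 461041 ≡ 144 (mod 691)
201^16 ≡ 144^2 = 20736 ≡ 6 (mod 691)
201^32 ≡ 6^2 = 36 (mod 691)
201^64 ≡ 36^2 = 1296 ≡ 605 (mod 691)
201^128 ≡ 605^2 = 366025 ≡ 486 (mod 691)
201^256 ≡ 486^2 = 236196 ≡ 565 (mod 691)
201^512 ≡ 565^2 = 319225 ≡ 674 (mod 691)
201^644 = 201^512 * 201^128 * 201^4 ≡ 674 * 486 * 679 (mod 691).
Accumulate the product:
674 * 486 = 327564 ≡ 30
30 * 679 = 20370 ≡ 331

331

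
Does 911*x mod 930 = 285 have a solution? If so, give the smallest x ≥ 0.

915

gcd(911, 930) = 1, so a unique solution mod 930 exists.
911⁻¹ ≡ 881 (mod 930).
x ≡ 881*285 ≡ 915 (mod 930).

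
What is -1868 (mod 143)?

-1868 = -14*143 + 134, so -1868 ≡ 134 (mod 143).

134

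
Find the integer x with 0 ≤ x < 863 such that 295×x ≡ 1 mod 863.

667

863 = 2·295 + 273
295 = 1·273 + 22
273 = 12·22 + 9
22 = 2·9 + 4
9 = 2·4 + 1
4 = 4·1 + 0
gcd(295, 863) = 1, so the inverse exists.
Back-substitute for 1:
1 = 1·9 − 2·4
  = −2·22 + 5·9
  = 5·273 − 62·22
  = −62·295 + 67·273
  = 67·863 − 196·295
So 295⁻¹ ≡ −196 ≡ 667 (mod 863).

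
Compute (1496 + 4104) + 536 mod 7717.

6136

1496 + 4104 = 5600
5600 + 536 = 6136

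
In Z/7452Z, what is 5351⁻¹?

227

7452 = 1*5351 + 2101
5351 = 2*2101 + 1149
2101 = 1*1149 + 952
1149 = 1*952 + 197
952 = 4*197 + 164
197 = 1*164 + 33
164 = 4*33 + 32
33 = 1*32 + 1
32 = 32*1 + 0
gcd(5351, 7452) = 1, so the inverse exists.
Back-substitute for 1:
1 = 1*33 − 1*32
  = −1*164 + 5*33
  = 5*197 − 6*164
  = −6*952 + 29*197
  = 29*1149 − 35*952
  = −35*2101 + 64*1149
  = 64*5351 − 163*2101
  = −163*7452 + 227*5351
So 5351⁻¹ ≡ 227 (mod 7452).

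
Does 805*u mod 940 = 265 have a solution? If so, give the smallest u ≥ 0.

5

gcd(805, 940) = 5, and 5 | 265, so solutions exist.
Divide through by 5: 161*u mod 188 = 53.
161⁻¹ ≡ 181 (mod 188).
u ≡ 181*53 ≡ 5 (mod 188).
The smallest non-negative solution is u = 5.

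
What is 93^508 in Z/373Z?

257

508 in binary is 111111100, i.e. 508 = 256 + 128 + 64 + 32 + 16 + 8 + 4.
93^1 ≡ 93 (mod 373)
93^2 ≡ 93^2 = 8649 ≡ 70 (mod 373)
93^4 ≡ 70^2 = 4900 ≡ 51 (mod 373)
93^8 ≡ 51^2 = 2601 ≡ 363 (mod 373)
93^16 ≡ 363^2 = 131769 ≡ 100 (mod 373)
93^32 ≡ 100^2 = 10000 ≡ 302 (mod 373)
93^64 ≡ 302^2 = 91204 ≡ 192 (mod 373)
93^128 ≡ 192^2 = 36864 ≡ 310 (mod 373)
93^256 ≡ 310^2 = 96100 ≡ 239 (mod 373)
93^508 = 93^256 · 93^128 · 93^64 · 93^32 · 93^16 · 93^8 · 93^4 ≡ 239 · 310 · 192 · 302 · 100 · 363 · 51 (mod 373).
Accumulate the product:
239 · 310 = 74090 ≡ 236
236 · 192 = 45312 ≡ 179
179 · 302 = 54058 ≡ 346
346 · 100 = 34600 ≡ 284
284 · 363 = 103092 ≡ 144
144 · 51 = 7344 ≡ 257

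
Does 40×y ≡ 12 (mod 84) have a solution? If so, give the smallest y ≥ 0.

15

gcd(40, 84) = 4, and 4 | 12, so solutions exist.
Divide through by 4: 10×y mod 21 = 3.
10⁻¹ ≡ 19 (mod 21).
y ≡ 19×3 ≡ 15 (mod 21).
The smallest non-negative solution is y = 15.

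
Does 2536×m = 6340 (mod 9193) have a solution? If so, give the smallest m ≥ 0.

gcd(2536, 9193) = 317, and 317 | 6340, so solutions exist.
Divide through by 317: 8×m = 20 (mod 29).
8⁻¹ ≡ 11 (mod 29).
m ≡ 11×20 ≡ 17 (mod 29).
The smallest non-negative solution is m = 17.

17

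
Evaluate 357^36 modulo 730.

1

Compute successive squares:
36 in binary is 100100, i.e. 36 = 32 + 4.
357^1 ≡ 357 (mod 730)
357^2 ≡ 357^2 = 127449 ≡ 429 (mod 730)
357^4 ≡ 429^2 = 184041 ≡ 81 (mod 730)
357^8 ≡ 81^2 = 6561 ≡ 721 (mod 730)
357^16 ≡ 721^2 = 519841 ≡ 81 (mod 730)
357^32 ≡ 81^2 = 6561 ≡ 721 (mod 730)
357^36 = 357^32 · 357^4 ≡ 721 · 81 (mod 730).
721 · 81 = 58401 ≡ 1 (mod 730).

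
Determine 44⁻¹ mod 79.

By the extended Euclidean algorithm:
79 = 1×44 + 35
44 = 1×35 + 9
35 = 3×9 + 8
9 = 1×8 + 1
8 = 8×1 + 0
gcd(44, 79) = 1, so the inverse exists.
Back-substitute for 1:
1 = 1×9 − 1×8
  = −1×35 + 4×9
  = 4×44 − 5×35
  = −5×79 + 9×44
So 44⁻¹ ≡ 9 (mod 79).

9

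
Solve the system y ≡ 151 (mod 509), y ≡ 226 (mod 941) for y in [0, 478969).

509⁻¹ mod 941: 509·220 ≡ 1 (mod 941), so 509⁻¹ ≡ 220.
y = 151 + 509·((226 − 151)·220 mod 941) = 151 + 509·503 = 256178.

256178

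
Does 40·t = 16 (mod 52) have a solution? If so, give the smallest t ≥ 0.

gcd(40, 52) = 4, and 4 | 16, so solutions exist.
Divide through by 4: 10·t ≡ 4 mod 13.
10⁻¹ ≡ 4 (mod 13).
t ≡ 4·4 ≡ 3 (mod 13).
The smallest non-negative solution is t = 3.

3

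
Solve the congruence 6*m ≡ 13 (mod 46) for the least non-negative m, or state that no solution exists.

gcd(6, 46) = 2, and 2 does not divide 13.
So the congruence has no solution.

no solution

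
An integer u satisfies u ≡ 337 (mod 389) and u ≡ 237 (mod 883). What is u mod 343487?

33791

389⁻¹ mod 883: 389×370 ≡ 1 (mod 883), so 389⁻¹ ≡ 370.
u = 337 + 389×((237 − 337)×370 mod 883) = 337 + 389×86 = 33791.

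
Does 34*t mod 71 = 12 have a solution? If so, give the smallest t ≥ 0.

gcd(34, 71) = 1, so a unique solution mod 71 exists.
34⁻¹ ≡ 23 (mod 71).
t ≡ 23*12 ≡ 63 (mod 71).

63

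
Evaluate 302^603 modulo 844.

660

Using repeated squaring:
603 in binary is 1001011011, i.e. 603 = 512 + 64 + 16 + 8 + 2 + 1.
302^1 ≡ 302 (mod 844)
302^2 ≡ 302^2 = 91204 ≡ 52 (mod 844)
302^4 ≡ 52^2 = 2704 ≡ 172 (mod 844)
302^8 ≡ 172^2 = 29584 ≡ 44 (mod 844)
302^16 ≡ 44^2 = 1936 ≡ 248 (mod 844)
302^32 ≡ 248^2 = 61504 ≡ 736 (mod 844)
302^64 ≡ 736^2 = 541696 ≡ 692 (mod 844)
302^128 ≡ 692^2 = 478864 ≡ 316 (mod 844)
302^256 ≡ 316^2 = 99856 ≡ 264 (mod 844)
302^512 ≡ 264^2 = 69696 ≡ 488 (mod 844)
302^603 = 302^512 × 302^64 × 302^16 × 302^8 × 302^2 × 302^1 ≡ 488 × 692 × 248 × 44 × 52 × 302 (mod 844).
Accumulate the product:
488 × 692 = 337696 ≡ 96
96 × 248 = 23808 ≡ 176
176 × 44 = 7744 ≡ 148
148 × 52 = 7696 ≡ 100
100 × 302 = 30200 ≡ 660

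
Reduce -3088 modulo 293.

-3088 = -11×293 + 135, so -3088 ≡ 135 (mod 293).

135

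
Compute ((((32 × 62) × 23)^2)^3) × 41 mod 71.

67

32 × 62 = 1984 ≡ 67 (mod 71)
67 × 23 = 1541 ≡ 50 (mod 71)
(50)^2 ≡ 15 (mod 71)
(15)^3 ≡ 38 (mod 71)
38 × 41 = 1558 ≡ 67 (mod 71)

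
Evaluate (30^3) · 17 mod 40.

0

(30)^3 ≡ 0 (mod 40)
0 · 17 = 0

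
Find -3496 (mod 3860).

364

-3496 = -1×3860 + 364, so -3496 ≡ 364 (mod 3860).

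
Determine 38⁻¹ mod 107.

31

107 = 2·38 + 31
38 = 1·31 + 7
31 = 4·7 + 3
7 = 2·3 + 1
3 = 3·1 + 0
gcd(38, 107) = 1, so the inverse exists.
Back-substitute for 1:
1 = 1·7 − 2·3
  = −2·31 + 9·7
  = 9·38 − 11·31
  = −11·107 + 31·38
So 38⁻¹ ≡ 31 (mod 107).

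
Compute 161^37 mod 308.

By square-and-multiply:
37 in binary is 100101, i.e. 37 = 32 + 4 + 1.
161^1 ≡ 161 (mod 308)
161^2 ≡ 161^2 = 25921 ≡ 49 (mod 308)
161^4 ≡ 49^2 = 2401 ≡ 245 (mod 308)
161^8 ≡ 245^2 = 60025 ≡ 273 (mod 308)
161^16 ≡ 273^2 = 74529 ≡ 301 (mod 308)
161^32 ≡ 301^2 = 90601 ≡ 49 (mod 308)
161^37 = 161^32 * 161^4 * 161^1 ≡ 49 * 245 * 161 (mod 308).
Accumulate the product:
49 * 245 = 12005 ≡ 301
301 * 161 = 48461 ≡ 105

105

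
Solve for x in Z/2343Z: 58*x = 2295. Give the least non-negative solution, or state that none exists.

gcd(58, 2343) = 1, so a unique solution mod 2343 exists.
58⁻¹ ≡ 202 (mod 2343).
x ≡ 202*2295 ≡ 2019 (mod 2343).

2019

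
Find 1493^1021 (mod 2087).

Compute successive squares:
1493^1 ≡ 1493 (mod 2087)
1493^2 ≡ 1493^2 = 2229049 ≡ 133 (mod 2087)
1493^4 ≡ 133^2 = 17689 ≡ 993 (mod 2087)
1493^8 ≡ 993^2 = 986049 ≡ 985 (mod 2087)
1493^16 ≡ 985^2 = 970225 ≡ 1857 (mod 2087)
1493^32 ≡ 1857^2 = 3448449 ≡ 725 (mod 2087)
1493^64 ≡ 725^2 = 525625 ≡ 1788 (mod 2087)
1493^128 ≡ 1788^2 = 3196944 ≡ 1747 (mod 2087)
1493^256 ≡ 1747^2 = 3052009 ≡ 815 (mod 2087)
1493^512 ≡ 815^2 = 664225 ≡ 559 (mod 2087)
1493^1021 = 1493^512 * 1493^256 * 1493^128 * 1493^64 * 1493^32 * 1493^16 * 1493^8 * 1493^4 * 1493^1 ≡ 559 * 815 * 1747 * 1788 * 725 * 1857 * 985 * 993 * 1493 (mod 2087).
Accumulate the product:
559 * 815 = 455585 ≡ 619
619 * 1747 = 1081393 ≡ 327
327 * 1788 = 584676 ≡ 316
316 * 725 = 229100 ≡ 1617
1617 * 1857 = 3002769 ≡ 1663
1663 * 985 = 1638055 ≡ 1847
1847 * 993 = 1834071 ≡ 1685
1685 * 1493 = 2515705 ≡ 870

870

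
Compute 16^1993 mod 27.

Using repeated squaring:
16^1 ≡ 16 (mod 27)
16^2 ≡ 16^2 = 256 ≡ 13 (mod 27)
16^4 ≡ 13^2 = 169 ≡ 7 (mod 27)
16^8 ≡ 7^2 = 49 ≡ 22 (mod 27)
16^16 ≡ 22^2 = 484 ≡ 25 (mod 27)
16^32 ≡ 25^2 = 625 ≡ 4 (mod 27)
16^64 ≡ 4^2 = 16 (mod 27)
16^128 ≡ 16^2 = 256 ≡ 13 (mod 27)
16^256 ≡ 13^2 = 169 ≡ 7 (mod 27)
16^512 ≡ 7^2 = 49 ≡ 22 (mod 27)
16^1024 ≡ 22^2 = 484 ≡ 25 (mod 27)
16^1993 = 16^1024 * 16^512 * 16^256 * 16^128 * 16^64 * 16^8 * 16^1 ≡ 25 * 22 * 7 * 13 * 16 * 22 * 16 (mod 27).
Accumulate the product:
25 * 22 = 550 ≡ 10
10 * 7 = 70 ≡ 16
16 * 13 = 208 ≡ 19
19 * 16 = 304 ≡ 7
7 * 22 = 154 ≡ 19
19 * 16 = 304 ≡ 7

7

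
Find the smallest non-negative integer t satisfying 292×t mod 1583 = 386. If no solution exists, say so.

1400

gcd(292, 1583) = 1, so a unique solution mod 1583 exists.
292⁻¹ ≡ 1480 (mod 1583).
t ≡ 1480×386 ≡ 1400 (mod 1583).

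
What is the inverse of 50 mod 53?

Run the extended Euclidean algorithm:
53 = 1·50 + 3
50 = 16·3 + 2
3 = 1·2 + 1
2 = 2·1 + 0
gcd(50, 53) = 1, so the inverse exists.
Back-substitute for 1:
1 = 1·3 − 1·2
  = −1·50 + 17·3
  = 17·53 − 18·50
So 50⁻¹ ≡ −18 ≡ 35 (mod 53).

35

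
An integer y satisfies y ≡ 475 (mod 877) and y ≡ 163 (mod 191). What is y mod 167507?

877⁻¹ mod 191: 877×71 ≡ 1 (mod 191), so 877⁻¹ ≡ 71.
y = 475 + 877×((163 − 475)×71 mod 191) = 475 + 877×4 = 3983.

3983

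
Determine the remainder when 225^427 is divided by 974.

Compute successive squares:
225^1 ≡ 225 (mod 974)
225^2 ≡ 225^2 = 50625 ≡ 951 (mod 974)
225^4 ≡ 951^2 = 904401 ≡ 529 (mod 974)
225^8 ≡ 529^2 = 279841 ≡ 303 (mod 974)
225^16 ≡ 303^2 = 91809 ≡ 253 (mod 974)
225^32 ≡ 253^2 = 64009 ≡ 699 (mod 974)
225^64 ≡ 699^2 = 488601 ≡ 627 (mod 974)
225^128 ≡ 627^2 = 393129 ≡ 607 (mod 974)
225^256 ≡ 607^2 = 368449 ≡ 277 (mod 974)
225^427 = 225^256 · 225^128 · 225^32 · 225^8 · 225^2 · 225^1 ≡ 277 · 607 · 699 · 303 · 951 · 225 (mod 974).
Accumulate the product:
277 · 607 = 168139 ≡ 611
611 · 699 = 427089 ≡ 477
477 · 303 = 144531 ≡ 379
379 · 951 = 360429 ≡ 49
49 · 225 = 11025 ≡ 311

311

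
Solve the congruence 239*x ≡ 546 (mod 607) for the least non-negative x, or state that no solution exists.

48

gcd(239, 607) = 1, so a unique solution mod 607 exists.
239⁻¹ ≡ 447 (mod 607).
x ≡ 447*546 ≡ 48 (mod 607).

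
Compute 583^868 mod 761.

594

868 in binary is 1101100100, i.e. 868 = 512 + 256 + 64 + 32 + 4.
583^1 ≡ 583 (mod 761)
583^2 ≡ 583^2 = 339889 ≡ 483 (mod 761)
583^4 ≡ 483^2 = 233289 ≡ 423 (mod 761)
583^8 ≡ 423^2 = 178929 ≡ 94 (mod 761)
583^16 ≡ 94^2 = 8836 ≡ 465 (mod 761)
583^32 ≡ 465^2 = 216225 ≡ 101 (mod 761)
583^64 ≡ 101^2 = 10201 ≡ 308 (mod 761)
583^128 ≡ 308^2 = 94864 ≡ 500 (mod 761)
583^256 ≡ 500^2 = 250000 ≡ 392 (mod 761)
583^512 ≡ 392^2 = 153664 ≡ 703 (mod 761)
583^868 = 583^512 · 583^256 · 583^64 · 583^32 · 583^4 ≡ 703 · 392 · 308 · 101 · 423 (mod 761).
Accumulate the product:
703 · 392 = 275576 ≡ 94
94 · 308 = 28952 ≡ 34
34 · 101 = 3434 ≡ 390
390 · 423 = 164970 ≡ 594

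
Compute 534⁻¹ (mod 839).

11

Run the extended Euclidean algorithm:
839 = 1·534 + 305
534 = 1·305 + 229
305 = 1·229 + 76
229 = 3·76 + 1
76 = 76·1 + 0
gcd(534, 839) = 1, so the inverse exists.
Back-substitute for 1:
1 = 1·229 − 3·76
  = −3·305 + 4·229
  = 4·534 − 7·305
  = −7·839 + 11·534
So 534⁻¹ ≡ 11 (mod 839).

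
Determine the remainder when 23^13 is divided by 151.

Compute successive squares:
23^1 ≡ 23 (mod 151)
23^2 ≡ 23^2 = 529 ≡ 76 (mod 151)
23^4 ≡ 76^2 = 5776 ≡ 38 (mod 151)
23^8 ≡ 38^2 = 1444 ≡ 85 (mod 151)
23^13 = 23^8 · 23^4 · 23^1 ≡ 85 · 38 · 23 (mod 151).
Accumulate the product:
85 · 38 = 3230 ≡ 59
59 · 23 = 1357 ≡ 149

149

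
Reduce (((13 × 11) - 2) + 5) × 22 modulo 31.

19

13 × 11 = 143 ≡ 19 (mod 31)
19 - 2 = 17
17 + 5 = 22
22 × 22 = 484 ≡ 19 (mod 31)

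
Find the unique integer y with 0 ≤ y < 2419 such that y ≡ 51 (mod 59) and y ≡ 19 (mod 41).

59⁻¹ mod 41: 59·16 ≡ 1 (mod 41), so 59⁻¹ ≡ 16.
y = 51 + 59·((19 − 51)·16 mod 41) = 51 + 59·21 = 1290.

1290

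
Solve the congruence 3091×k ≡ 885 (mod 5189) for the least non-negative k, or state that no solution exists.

gcd(3091, 5189) = 1, so a unique solution mod 5189 exists.
3091⁻¹ ≡ 4494 (mod 5189).
k ≡ 4494×885 ≡ 2416 (mod 5189).

2416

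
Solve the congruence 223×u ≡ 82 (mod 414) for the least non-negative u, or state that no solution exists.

238

gcd(223, 414) = 1, so a unique solution mod 414 exists.
223⁻¹ ≡ 13 (mod 414).
u ≡ 13×82 ≡ 238 (mod 414).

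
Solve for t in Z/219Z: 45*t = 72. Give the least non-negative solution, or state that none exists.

gcd(45, 219) = 3, and 3 | 72, so solutions exist.
Divide through by 3: 15*t ≡ 24 (mod 73).
15⁻¹ ≡ 39 (mod 73).
t ≡ 39*24 ≡ 60 (mod 73).
The smallest non-negative solution is t = 60.

60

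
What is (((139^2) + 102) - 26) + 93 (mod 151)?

(139)^2 ≡ 144 (mod 151)
144 + 102 = 246 ≡ 95 (mod 151)
95 - 26 = 69
69 + 93 = 162 ≡ 11 (mod 151)

11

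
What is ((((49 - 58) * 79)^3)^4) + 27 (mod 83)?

67

49 - 58 = -9 ≡ 74 (mod 83)
74 * 79 = 5846 ≡ 36 (mod 83)
(36)^3 ≡ 10 (mod 83)
(10)^4 ≡ 40 (mod 83)
40 + 27 = 67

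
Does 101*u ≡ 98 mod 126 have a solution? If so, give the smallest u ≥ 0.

gcd(101, 126) = 1, so a unique solution mod 126 exists.
101⁻¹ ≡ 5 (mod 126).
u ≡ 5*98 ≡ 112 (mod 126).

112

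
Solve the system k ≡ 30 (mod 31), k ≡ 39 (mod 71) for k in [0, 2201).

2169

31⁻¹ mod 71: 31×55 ≡ 1 (mod 71), so 31⁻¹ ≡ 55.
k = 30 + 31×((39 − 30)×55 mod 71) = 30 + 31×69 = 2169.
Check: 2169 mod 31 = 30, 2169 mod 71 = 39. ✓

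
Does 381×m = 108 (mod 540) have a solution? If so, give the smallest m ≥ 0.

gcd(381, 540) = 3, and 3 | 108, so solutions exist.
Divide through by 3: 127×m = 36 (mod 180).
127⁻¹ ≡ 163 (mod 180).
m ≡ 163×36 ≡ 108 (mod 180).
The smallest non-negative solution is m = 108.

108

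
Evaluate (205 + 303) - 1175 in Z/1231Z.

205 + 303 = 508
508 - 1175 = -667 ≡ 564 (mod 1231)

564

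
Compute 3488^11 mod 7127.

3130

11 in binary is 1011, i.e. 11 = 8 + 2 + 1.
3488^1 ≡ 3488 (mod 7127)
3488^2 ≡ 3488^2 = 12166144 ≡ 355 (mod 7127)
3488^4 ≡ 355^2 = 126025 ≡ 4866 (mod 7127)
3488^8 ≡ 4866^2 = 23677956 ≡ 2062 (mod 7127)
3488^11 = 3488^8 · 3488^2 · 3488^1 ≡ 2062 · 355 · 3488 (mod 7127).
Accumulate the product:
2062 · 355 = 732010 ≡ 5056
5056 · 3488 = 17635328 ≡ 3130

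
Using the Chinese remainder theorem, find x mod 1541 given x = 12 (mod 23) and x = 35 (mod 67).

23⁻¹ mod 67: 23×35 ≡ 1 (mod 67), so 23⁻¹ ≡ 35.
x = 12 + 23×((35 − 12)×35 mod 67) = 12 + 23×1 = 35.

35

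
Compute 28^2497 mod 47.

12

By square-and-multiply:
2497 in binary is 100111000001, i.e. 2497 = 2048 + 256 + 128 + 64 + 1.
28^1 ≡ 28 (mod 47)
28^2 ≡ 28^2 = 784 ≡ 32 (mod 47)
28^4 ≡ 32^2 = 1024 ≡ 37 (mod 47)
28^8 ≡ 37^2 = 1369 ≡ 6 (mod 47)
28^16 ≡ 6^2 = 36 (mod 47)
28^32 ≡ 36^2 = 1296 ≡ 27 (mod 47)
28^64 ≡ 27^2 = 729 ≡ 24 (mod 47)
28^128 ≡ 24^2 = 576 ≡ 12 (mod 47)
28^256 ≡ 12^2 = 144 ≡ 3 (mod 47)
28^512 ≡ 3^2 = 9 (mod 47)
28^1024 ≡ 9^2 = 81 ≡ 34 (mod 47)
28^2048 ≡ 34^2 = 1156 ≡ 28 (mod 47)
28^2497 = 28^2048 × 28^256 × 28^128 × 28^64 × 28^1 ≡ 28 × 3 × 12 × 24 × 28 (mod 47).
Accumulate the product:
28 × 3 = 84 ≡ 37
37 × 12 = 444 ≡ 21
21 × 24 = 504 ≡ 34
34 × 28 = 952 ≡ 12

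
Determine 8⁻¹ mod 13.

5

Run the extended Euclidean algorithm:
13 = 1×8 + 5
8 = 1×5 + 3
5 = 1×3 + 2
3 = 1×2 + 1
2 = 2×1 + 0
gcd(8, 13) = 1, so the inverse exists.
Bézout: 1 = −3×13 + 5×8.
So 8⁻¹ ≡ 5 (mod 13).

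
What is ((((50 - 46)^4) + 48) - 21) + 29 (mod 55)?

50 - 46 = 4
(4)^4 ≡ 36 (mod 55)
36 + 48 = 84 ≡ 29 (mod 55)
29 - 21 = 8
8 + 29 = 37

37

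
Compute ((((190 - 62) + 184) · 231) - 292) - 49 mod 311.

201

190 - 62 = 128
128 + 184 = 312 ≡ 1 (mod 311)
1 · 231 = 231
231 - 292 = -61 ≡ 250 (mod 311)
250 - 49 = 201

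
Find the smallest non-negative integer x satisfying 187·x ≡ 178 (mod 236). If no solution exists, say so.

gcd(187, 236) = 1, so a unique solution mod 236 exists.
187⁻¹ ≡ 183 (mod 236).
x ≡ 183·178 ≡ 6 (mod 236).

6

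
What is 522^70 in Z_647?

361

Compute successive squares:
70 in binary is 1000110, i.e. 70 = 64 + 4 + 2.
522^1 ≡ 522 (mod 647)
522^2 ≡ 522^2 = 272484 ≡ 97 (mod 647)
522^4 ≡ 97^2 = 9409 ≡ 351 (mod 647)
522^8 ≡ 351^2 = 123201 ≡ 271 (mod 647)
522^16 ≡ 271^2 = 73441 ≡ 330 (mod 647)
522^32 ≡ 330^2 = 108900 ≡ 204 (mod 647)
522^64 ≡ 204^2 = 41616 ≡ 208 (mod 647)
522^70 = 522^64 * 522^4 * 522^2 ≡ 208 * 351 * 97 (mod 647).
Accumulate the product:
208 * 351 = 73008 ≡ 544
544 * 97 = 52768 ≡ 361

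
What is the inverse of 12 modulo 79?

Run the extended Euclidean algorithm:
79 = 6×12 + 7
12 = 1×7 + 5
7 = 1×5 + 2
5 = 2×2 + 1
2 = 2×1 + 0
gcd(12, 79) = 1, so the inverse exists.
Bézout: 1 = −5×79 + 33×12.
So 12⁻¹ ≡ 33 (mod 79).

33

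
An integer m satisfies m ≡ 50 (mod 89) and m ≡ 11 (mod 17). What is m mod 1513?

89⁻¹ mod 17: 89·13 ≡ 1 (mod 17), so 89⁻¹ ≡ 13.
m = 50 + 89·((11 − 50)·13 mod 17) = 50 + 89·3 = 317.

317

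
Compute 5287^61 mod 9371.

2243

Compute successive squares:
61 in binary is 111101, i.e. 61 = 32 + 16 + 8 + 4 + 1.
5287^1 ≡ 5287 (mod 9371)
5287^2 ≡ 5287^2 = 27952369 ≡ 8047 (mod 9371)
5287^4 ≡ 8047^2 = 64754209 ≡ 599 (mod 9371)
5287^8 ≡ 599^2 = 358801 ≡ 2703 (mod 9371)
5287^16 ≡ 2703^2 = 7306209 ≡ 6200 (mod 9371)
5287^32 ≡ 6200^2 = 38440000 ≡ 158 (mod 9371)
5287^61 = 5287^32 × 5287^16 × 5287^8 × 5287^4 × 5287^1 ≡ 158 × 6200 × 2703 × 599 × 5287 (mod 9371).
Accumulate the product:
158 × 6200 = 979600 ≡ 5016
5016 × 2703 = 13558248 ≡ 7782
7782 × 599 = 4661418 ≡ 4031
4031 × 5287 = 21311897 ≡ 2243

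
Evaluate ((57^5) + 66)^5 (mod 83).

(57)^5 ≡ 74 (mod 83)
74 + 66 = 140 ≡ 57 (mod 83)
(57)^5 ≡ 74 (mod 83)

74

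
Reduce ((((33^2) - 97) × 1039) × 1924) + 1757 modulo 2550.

2269

(33)^2 ≡ 1089 (mod 2550)
1089 - 97 = 992
992 × 1039 = 1030688 ≡ 488 (mod 2550)
488 × 1924 = 938912 ≡ 512 (mod 2550)
512 + 1757 = 2269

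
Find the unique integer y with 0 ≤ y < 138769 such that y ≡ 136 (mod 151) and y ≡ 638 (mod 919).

114594

151⁻¹ mod 919: 151·353 ≡ 1 (mod 919), so 151⁻¹ ≡ 353.
y = 136 + 151·((638 − 136)·353 mod 919) = 136 + 151·758 = 114594.
Check: 114594 mod 151 = 136, 114594 mod 919 = 638. ✓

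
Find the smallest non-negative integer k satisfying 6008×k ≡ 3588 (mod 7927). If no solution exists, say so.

gcd(6008, 7927) = 1, so a unique solution mod 7927 exists.
6008⁻¹ ≡ 3474 (mod 7927).
k ≡ 3474×3588 ≡ 3468 (mod 7927).

3468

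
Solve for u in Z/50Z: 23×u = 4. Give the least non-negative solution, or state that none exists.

gcd(23, 50) = 1, so a unique solution mod 50 exists.
23⁻¹ ≡ 37 (mod 50).
u ≡ 37×4 ≡ 48 (mod 50).

48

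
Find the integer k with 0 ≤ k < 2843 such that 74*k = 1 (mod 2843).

Apply the Euclidean algorithm and back-substitute:
2843 = 38*74 + 31
74 = 2*31 + 12
31 = 2*12 + 7
12 = 1*7 + 5
7 = 1*5 + 2
5 = 2*2 + 1
2 = 2*1 + 0
gcd(74, 2843) = 1, so the inverse exists.
Bézout: 1 = −31*2843 + 1191*74.
So 74⁻¹ ≡ 1191 (mod 2843).

1191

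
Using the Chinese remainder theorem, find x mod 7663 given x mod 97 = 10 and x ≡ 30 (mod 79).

4375

97⁻¹ mod 79: 97·22 ≡ 1 (mod 79), so 97⁻¹ ≡ 22.
x = 10 + 97·((30 − 10)·22 mod 79) = 10 + 97·45 = 4375.
Check: 4375 mod 97 = 10, 4375 mod 79 = 30. ✓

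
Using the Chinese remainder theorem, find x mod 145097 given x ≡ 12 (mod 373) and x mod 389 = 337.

1504

373⁻¹ mod 389: 373×316 ≡ 1 (mod 389), so 373⁻¹ ≡ 316.
x = 12 + 373×((337 − 12)×316 mod 389) = 12 + 373×4 = 1504.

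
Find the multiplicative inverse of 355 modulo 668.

By the extended Euclidean algorithm:
668 = 1×355 + 313
355 = 1×313 + 42
313 = 7×42 + 19
42 = 2×19 + 4
19 = 4×4 + 3
4 = 1×3 + 1
3 = 3×1 + 0
gcd(355, 668) = 1, so the inverse exists.
Bézout: 1 = −93×668 + 175×355.
So 355⁻¹ ≡ 175 (mod 668).

175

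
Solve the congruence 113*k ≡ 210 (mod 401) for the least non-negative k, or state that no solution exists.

gcd(113, 401) = 1, so a unique solution mod 401 exists.
113⁻¹ ≡ 291 (mod 401).
k ≡ 291*210 ≡ 158 (mod 401).

158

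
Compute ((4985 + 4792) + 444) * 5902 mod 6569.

4985 + 4792 = 9777 ≡ 3208 (mod 6569)
3208 + 444 = 3652
3652 * 5902 = 21554104 ≡ 1215 (mod 6569)

1215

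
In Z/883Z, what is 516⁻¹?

563

883 = 1*516 + 367
516 = 1*367 + 149
367 = 2*149 + 69
149 = 2*69 + 11
69 = 6*11 + 3
11 = 3*3 + 2
3 = 1*2 + 1
2 = 2*1 + 0
gcd(516, 883) = 1, so the inverse exists.
Bézout: 1 = 187*883 − 320*516.
So 516⁻¹ ≡ −320 ≡ 563 (mod 883).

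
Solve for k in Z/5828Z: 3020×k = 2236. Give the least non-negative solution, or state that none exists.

gcd(3020, 5828) = 4, and 4 | 2236, so solutions exist.
Divide through by 4: 755×k mod 1457 = 559.
755⁻¹ ≡ 110 (mod 1457).
k ≡ 110×559 ≡ 296 (mod 1457).
The smallest non-negative solution is k = 296.

296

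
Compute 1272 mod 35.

1272 = 36*35 + 12, so 1272 ≡ 12 (mod 35).

12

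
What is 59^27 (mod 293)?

By square-and-multiply:
27 in binary is 11011, i.e. 27 = 16 + 8 + 2 + 1.
59^1 ≡ 59 (mod 293)
59^2 ≡ 59^2 = 3481 ≡ 258 (mod 293)
59^4 ≡ 258^2 = 66564 ≡ 53 (mod 293)
59^8 ≡ 53^2 = 2809 ≡ 172 (mod 293)
59^16 ≡ 172^2 = 29584 ≡ 284 (mod 293)
59^27 = 59^16 * 59^8 * 59^2 * 59^1 ≡ 284 * 172 * 258 * 59 (mod 293).
Accumulate the product:
284 * 172 = 48848 ≡ 210
210 * 258 = 54180 ≡ 268
268 * 59 = 15812 ≡ 283

283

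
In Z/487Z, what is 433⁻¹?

487 = 1·433 + 54
433 = 8·54 + 1
54 = 54·1 + 0
gcd(433, 487) = 1, so the inverse exists.
Back-substitute for 1:
1 = 1·433 − 8·54
  = −8·487 + 9·433
So 433⁻¹ ≡ 9 (mod 487).

9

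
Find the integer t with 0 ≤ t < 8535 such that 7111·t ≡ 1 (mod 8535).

4741

By the extended Euclidean algorithm:
8535 = 1·7111 + 1424
7111 = 4·1424 + 1415
1424 = 1·1415 + 9
1415 = 157·9 + 2
9 = 4·2 + 1
2 = 2·1 + 0
gcd(7111, 8535) = 1, so the inverse exists.
Back-substitute for 1:
1 = 1·9 − 4·2
  = −4·1415 + 629·9
  = 629·1424 − 633·1415
  = −633·7111 + 3161·1424
  = 3161·8535 − 3794·7111
So 7111⁻¹ ≡ −3794 ≡ 4741 (mod 8535).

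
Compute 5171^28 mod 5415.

5171^1 ≡ 5171 (mod 5415)
5171^2 ≡ 5171^2 = 26739241 ≡ 5386 (mod 5415)
5171^4 ≡ 5386^2 = 29008996 ≡ 841 (mod 5415)
5171^8 ≡ 841^2 = 707281 ≡ 3331 (mod 5415)
5171^16 ≡ 3331^2 = 11095561 ≡ 226 (mod 5415)
5171^28 = 5171^16 · 5171^8 · 5171^4 ≡ 226 · 3331 · 841 (mod 5415).
Accumulate the product:
226 · 3331 = 752806 ≡ 121
121 · 841 = 101761 ≡ 4291

4291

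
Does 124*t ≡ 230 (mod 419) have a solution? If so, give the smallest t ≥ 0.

gcd(124, 419) = 1, so a unique solution mod 419 exists.
124⁻¹ ≡ 98 (mod 419).
t ≡ 98*230 ≡ 333 (mod 419).

333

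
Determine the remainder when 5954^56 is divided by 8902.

5936

Compute successive squares:
56 in binary is 111000, i.e. 56 = 32 + 16 + 8.
5954^1 ≡ 5954 (mod 8902)
5954^2 ≡ 5954^2 = 35450116 ≡ 2352 (mod 8902)
5954^4 ≡ 2352^2 = 5531904 ≡ 3762 (mod 8902)
5954^8 ≡ 3762^2 = 14152644 ≡ 7366 (mod 8902)
5954^16 ≡ 7366^2 = 54257956 ≡ 266 (mod 8902)
5954^32 ≡ 266^2 = 70756 ≡ 8442 (mod 8902)
5954^56 = 5954^32 · 5954^16 · 5954^8 ≡ 8442 · 266 · 7366 (mod 8902).
Accumulate the product:
8442 · 266 = 2245572 ≡ 2268
2268 · 7366 = 16706088 ≡ 5936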